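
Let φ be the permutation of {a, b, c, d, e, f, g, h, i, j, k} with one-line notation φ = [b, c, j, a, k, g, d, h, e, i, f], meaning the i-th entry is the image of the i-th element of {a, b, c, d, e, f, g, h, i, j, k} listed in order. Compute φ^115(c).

Tracing c → j → … returns to c after 10 steps, so c lies in a 10-cycle (a b c j i e k f g d).
On a 10-cycle, φ^10 is the identity, so φ^115 = φ^5 there (115 ≡ 5 mod 10).
Advancing 5 steps from c: c → j → i → e → k → f.

f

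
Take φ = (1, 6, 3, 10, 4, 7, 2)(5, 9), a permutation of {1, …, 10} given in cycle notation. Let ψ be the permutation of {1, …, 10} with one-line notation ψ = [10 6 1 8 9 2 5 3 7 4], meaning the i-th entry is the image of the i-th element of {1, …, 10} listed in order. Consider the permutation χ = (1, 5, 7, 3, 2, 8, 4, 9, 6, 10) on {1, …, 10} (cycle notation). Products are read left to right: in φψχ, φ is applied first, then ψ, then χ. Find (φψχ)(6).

Chase 6: φ(6) = 3; ψ(3) = 1; χ(1) = 5. Hence (φψχ)(6) = 5.

5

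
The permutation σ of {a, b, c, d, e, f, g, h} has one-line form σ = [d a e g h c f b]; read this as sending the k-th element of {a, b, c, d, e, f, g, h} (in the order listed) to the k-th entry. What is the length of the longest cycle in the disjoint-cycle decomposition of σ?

Decomposing into disjoint cycles gives (a d g f c e h b); the longest has length 8.

8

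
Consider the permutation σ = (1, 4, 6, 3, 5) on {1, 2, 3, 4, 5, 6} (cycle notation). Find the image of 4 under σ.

6

In the cycle (1, 4, 6, 3, 5), 4 is followed by 6, so σ(4) = 6.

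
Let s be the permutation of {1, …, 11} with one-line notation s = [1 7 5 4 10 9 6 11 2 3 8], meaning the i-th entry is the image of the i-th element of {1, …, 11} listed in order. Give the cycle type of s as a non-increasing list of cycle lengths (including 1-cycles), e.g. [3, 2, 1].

[4, 3, 2, 1, 1]

The disjoint cycles are (1)(2, 7, 6, 9)(3, 5, 10)(4)(8, 11), with lengths 4, 3, 2, 1, 1 in non-increasing order.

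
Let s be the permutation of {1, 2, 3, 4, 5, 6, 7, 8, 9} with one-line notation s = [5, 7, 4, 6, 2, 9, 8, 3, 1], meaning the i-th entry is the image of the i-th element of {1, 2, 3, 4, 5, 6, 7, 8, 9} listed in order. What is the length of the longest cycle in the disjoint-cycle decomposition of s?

Decomposing into disjoint cycles gives (1, 5, 2, 7, 8, 3, 4, 6, 9); the longest has length 9.

9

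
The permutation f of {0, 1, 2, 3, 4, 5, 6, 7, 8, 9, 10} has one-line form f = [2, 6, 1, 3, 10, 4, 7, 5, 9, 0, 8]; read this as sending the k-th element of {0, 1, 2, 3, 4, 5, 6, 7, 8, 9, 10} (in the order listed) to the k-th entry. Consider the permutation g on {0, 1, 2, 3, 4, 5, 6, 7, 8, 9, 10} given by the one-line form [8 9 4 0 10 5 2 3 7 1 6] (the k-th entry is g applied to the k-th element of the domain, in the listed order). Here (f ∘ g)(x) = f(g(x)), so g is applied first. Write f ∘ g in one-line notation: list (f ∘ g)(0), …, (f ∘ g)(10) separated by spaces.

(f ∘ g)(x) = f(g(x)). Computing each image: f(g(0)) = f(8) = 9, f(g(1)) = f(9) = 0, f(g(2)) = f(4) = 10, f(g(3)) = f(0) = 2, f(g(4)) = f(10) = 8, f(g(5)) = f(5) = 4, f(g(6)) = f(2) = 1, f(g(7)) = f(3) = 3, f(g(8)) = f(7) = 5, f(g(9)) = f(1) = 6, f(g(10)) = f(6) = 7.
Hence f ∘ g = [9 0 10 2 8 4 1 3 5 6 7].

9 0 10 2 8 4 1 3 5 6 7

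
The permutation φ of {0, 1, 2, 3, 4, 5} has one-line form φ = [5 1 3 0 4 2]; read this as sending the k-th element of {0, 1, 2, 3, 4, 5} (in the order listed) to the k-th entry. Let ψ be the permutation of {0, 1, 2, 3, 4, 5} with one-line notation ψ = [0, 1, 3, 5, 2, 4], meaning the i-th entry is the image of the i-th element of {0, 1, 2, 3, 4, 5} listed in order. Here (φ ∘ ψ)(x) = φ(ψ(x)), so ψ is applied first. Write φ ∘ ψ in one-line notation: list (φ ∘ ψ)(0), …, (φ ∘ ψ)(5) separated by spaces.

(φ ∘ ψ)(x) = φ(ψ(x)). Computing each image: φ(ψ(0)) = φ(0) = 5, φ(ψ(1)) = φ(1) = 1, φ(ψ(2)) = φ(3) = 0, φ(ψ(3)) = φ(5) = 2, φ(ψ(4)) = φ(2) = 3, φ(ψ(5)) = φ(4) = 4.
Hence φ ∘ ψ = [5 1 0 2 3 4].

5 1 0 2 3 4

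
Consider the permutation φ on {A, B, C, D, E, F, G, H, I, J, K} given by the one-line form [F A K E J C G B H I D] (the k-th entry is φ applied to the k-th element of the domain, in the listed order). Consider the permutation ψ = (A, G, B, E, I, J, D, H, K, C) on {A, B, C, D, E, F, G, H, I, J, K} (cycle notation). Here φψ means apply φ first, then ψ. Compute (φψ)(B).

G

φ(B) = A, then ψ(A) = G; composing gives (φψ)(B) = G.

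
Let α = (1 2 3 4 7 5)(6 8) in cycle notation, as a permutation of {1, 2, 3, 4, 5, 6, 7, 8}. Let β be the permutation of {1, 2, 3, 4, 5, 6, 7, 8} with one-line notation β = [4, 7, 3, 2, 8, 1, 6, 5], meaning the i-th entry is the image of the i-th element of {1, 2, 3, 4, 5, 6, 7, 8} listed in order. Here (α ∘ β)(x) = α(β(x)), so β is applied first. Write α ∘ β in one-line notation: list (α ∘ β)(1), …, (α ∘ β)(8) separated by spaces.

Chase each element through β then α: 1 → 4 → 7; 2 → 7 → 5; 3 → 3 → 4; 4 → 2 → 3; 5 → 8 → 6; 6 → 1 → 2; 7 → 6 → 8; 8 → 5 → 1.
Collecting the images, α ∘ β = [7 5 4 3 6 2 8 1].

7 5 4 3 6 2 8 1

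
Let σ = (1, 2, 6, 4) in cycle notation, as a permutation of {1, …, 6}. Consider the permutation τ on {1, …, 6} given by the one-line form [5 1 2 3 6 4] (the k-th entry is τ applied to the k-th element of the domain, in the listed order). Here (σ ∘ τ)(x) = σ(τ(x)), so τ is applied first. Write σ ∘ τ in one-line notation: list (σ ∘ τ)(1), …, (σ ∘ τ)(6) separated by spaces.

(σ ∘ τ)(x) = σ(τ(x)). Computing each image: σ(τ(1)) = σ(5) = 5, σ(τ(2)) = σ(1) = 2, σ(τ(3)) = σ(2) = 6, σ(τ(4)) = σ(3) = 3, σ(τ(5)) = σ(6) = 4, σ(τ(6)) = σ(4) = 1.
Hence σ ∘ τ = [5 2 6 3 4 1].

5 2 6 3 4 1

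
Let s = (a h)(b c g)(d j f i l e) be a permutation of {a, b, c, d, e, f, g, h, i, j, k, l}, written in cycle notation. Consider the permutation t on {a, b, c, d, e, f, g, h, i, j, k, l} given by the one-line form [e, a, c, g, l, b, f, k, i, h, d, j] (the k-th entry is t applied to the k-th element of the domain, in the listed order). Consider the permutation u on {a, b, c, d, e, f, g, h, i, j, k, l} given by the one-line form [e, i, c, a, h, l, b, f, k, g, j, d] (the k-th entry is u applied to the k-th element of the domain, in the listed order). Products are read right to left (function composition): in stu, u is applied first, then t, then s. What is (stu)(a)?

e

Apply the permutations in order: u(a) = e, then t(e) = l, then s(l) = e. So (stu)(a) = e.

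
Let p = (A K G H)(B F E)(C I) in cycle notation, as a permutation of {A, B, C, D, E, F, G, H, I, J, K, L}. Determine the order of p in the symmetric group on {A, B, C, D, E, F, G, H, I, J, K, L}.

The disjoint cycles have lengths 4, 3, 2, 1, 1, 1.
The order of p is the least common multiple of its cycle lengths: lcm(4, 3, 2) = 12.

12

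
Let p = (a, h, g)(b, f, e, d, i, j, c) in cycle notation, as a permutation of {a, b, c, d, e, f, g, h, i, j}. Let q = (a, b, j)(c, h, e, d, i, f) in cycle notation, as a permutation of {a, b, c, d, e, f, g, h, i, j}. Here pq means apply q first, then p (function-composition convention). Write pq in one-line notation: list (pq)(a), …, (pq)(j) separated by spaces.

f c g j i b a d e h

Chase each element through q then p: a → b → f; b → j → c; c → h → g; d → i → j; e → d → i; f → c → b; g → g → a; h → e → d; i → f → e; j → a → h.
So pq in one-line form is f c g j i b a d e h.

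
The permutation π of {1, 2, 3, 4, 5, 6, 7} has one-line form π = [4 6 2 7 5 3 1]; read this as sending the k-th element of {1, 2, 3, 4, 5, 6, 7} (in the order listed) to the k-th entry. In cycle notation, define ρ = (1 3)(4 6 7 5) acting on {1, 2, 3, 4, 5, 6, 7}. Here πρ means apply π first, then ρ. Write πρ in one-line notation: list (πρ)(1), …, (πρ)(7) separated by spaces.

(πρ)(x) = ρ(π(x)). Computing each image: ρ(π(1)) = ρ(4) = 6, ρ(π(2)) = ρ(6) = 7, ρ(π(3)) = ρ(2) = 2, ρ(π(4)) = ρ(7) = 5, ρ(π(5)) = ρ(5) = 4, ρ(π(6)) = ρ(3) = 1, ρ(π(7)) = ρ(1) = 3.
Hence πρ = [6 7 2 5 4 1 3].

6 7 2 5 4 1 3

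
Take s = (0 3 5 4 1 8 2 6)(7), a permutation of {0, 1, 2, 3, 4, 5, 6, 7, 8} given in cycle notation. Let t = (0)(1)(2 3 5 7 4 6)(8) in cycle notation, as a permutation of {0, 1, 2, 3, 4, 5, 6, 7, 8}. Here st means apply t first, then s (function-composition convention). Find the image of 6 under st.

First apply t: t(6) = 2, then s(2) = 6. Thus (st)(6) = 6.

6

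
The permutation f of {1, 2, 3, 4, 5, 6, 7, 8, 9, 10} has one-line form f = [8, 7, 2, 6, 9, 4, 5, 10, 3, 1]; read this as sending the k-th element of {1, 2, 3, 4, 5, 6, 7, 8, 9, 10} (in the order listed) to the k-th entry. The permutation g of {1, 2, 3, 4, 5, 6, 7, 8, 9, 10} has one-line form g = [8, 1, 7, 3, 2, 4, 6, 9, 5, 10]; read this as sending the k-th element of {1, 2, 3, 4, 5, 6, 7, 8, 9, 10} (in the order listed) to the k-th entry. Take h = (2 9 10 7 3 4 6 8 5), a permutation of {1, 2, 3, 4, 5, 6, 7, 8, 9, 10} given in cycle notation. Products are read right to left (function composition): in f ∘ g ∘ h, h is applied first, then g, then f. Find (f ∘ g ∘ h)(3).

(f ∘ g ∘ h)(3) = f(g(h(3))). h(3) = 4, then g(4) = 3, then f(3) = 2, so the result is 2.

2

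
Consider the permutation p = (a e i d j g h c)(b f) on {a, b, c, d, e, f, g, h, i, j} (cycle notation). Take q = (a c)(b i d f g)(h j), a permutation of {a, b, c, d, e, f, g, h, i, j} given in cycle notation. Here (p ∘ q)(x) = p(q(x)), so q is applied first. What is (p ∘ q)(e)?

q(e) = e, then p(e) = i; composing gives (p ∘ q)(e) = i.

i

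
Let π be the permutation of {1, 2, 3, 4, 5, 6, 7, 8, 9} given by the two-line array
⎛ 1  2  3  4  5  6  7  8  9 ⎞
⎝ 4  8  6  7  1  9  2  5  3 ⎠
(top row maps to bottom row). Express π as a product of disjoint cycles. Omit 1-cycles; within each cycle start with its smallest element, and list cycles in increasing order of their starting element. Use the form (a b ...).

(1 4 7 2 8 5)(3 6 9)

Start at 1 and follow images: 1 → 4 → 7 → 2 → 8 → 5 → 1, giving the cycle (1 4 7 2 8 5).
Repeating from the next unused element and collecting all non-trivial cycles gives (1 4 7 2 8 5)(3 6 9).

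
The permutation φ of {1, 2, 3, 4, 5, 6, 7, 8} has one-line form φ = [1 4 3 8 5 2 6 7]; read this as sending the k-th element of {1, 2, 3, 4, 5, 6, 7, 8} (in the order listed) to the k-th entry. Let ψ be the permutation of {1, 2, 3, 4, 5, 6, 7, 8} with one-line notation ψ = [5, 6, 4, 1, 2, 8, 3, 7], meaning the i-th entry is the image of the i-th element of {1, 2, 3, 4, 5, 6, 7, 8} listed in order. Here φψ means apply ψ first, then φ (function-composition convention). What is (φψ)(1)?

5

ψ(1) = 5, then φ(5) = 5; composing gives (φψ)(1) = 5.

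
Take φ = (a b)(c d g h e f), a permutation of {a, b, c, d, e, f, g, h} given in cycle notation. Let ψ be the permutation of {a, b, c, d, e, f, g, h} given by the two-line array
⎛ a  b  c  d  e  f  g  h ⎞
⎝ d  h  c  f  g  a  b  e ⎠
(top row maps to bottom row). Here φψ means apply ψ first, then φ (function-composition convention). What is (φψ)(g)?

a

(φψ)(g) = φ(ψ(g)). ψ(g) = b, then φ(b) = a. So (φψ)(g) = a.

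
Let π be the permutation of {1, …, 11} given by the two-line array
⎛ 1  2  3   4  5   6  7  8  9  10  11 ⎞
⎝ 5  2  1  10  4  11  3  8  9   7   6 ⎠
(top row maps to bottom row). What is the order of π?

6

The disjoint-cycle form of π has cycle lengths 6, 2, 1, 1, 1.
The order of π is the least common multiple of its cycle lengths: lcm(6, 2) = 6.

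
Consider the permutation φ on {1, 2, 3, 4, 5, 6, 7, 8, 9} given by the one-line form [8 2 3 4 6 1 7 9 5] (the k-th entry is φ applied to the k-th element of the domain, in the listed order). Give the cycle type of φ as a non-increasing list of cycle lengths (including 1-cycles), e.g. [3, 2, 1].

[5, 1, 1, 1, 1]

The disjoint cycles are (1, 8, 9, 5, 6)(2)(3)(4)(7), with lengths 5, 1, 1, 1, 1 in non-increasing order.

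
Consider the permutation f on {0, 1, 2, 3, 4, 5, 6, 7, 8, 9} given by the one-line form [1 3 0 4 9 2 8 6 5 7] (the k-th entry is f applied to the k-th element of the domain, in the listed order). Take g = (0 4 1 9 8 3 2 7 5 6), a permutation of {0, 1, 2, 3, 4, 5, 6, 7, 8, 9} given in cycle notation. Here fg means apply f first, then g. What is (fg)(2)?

4

First apply f: f(2) = 0, then g(0) = 4. Thus (fg)(2) = 4.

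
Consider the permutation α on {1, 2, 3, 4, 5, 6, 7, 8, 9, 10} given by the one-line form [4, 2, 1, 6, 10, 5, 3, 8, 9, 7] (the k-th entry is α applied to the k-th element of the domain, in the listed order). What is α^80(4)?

Tracing 4 → 6 → … returns to 4 after 7 steps, so 4 lies in a 7-cycle (1 4 6 5 10 7 3).
Since the cycle has length 7, α^80 acts on it the same as α^3 (80 mod 7 = 3).
Advancing 3 steps from 4: 4 → 6 → 5 → 10.

10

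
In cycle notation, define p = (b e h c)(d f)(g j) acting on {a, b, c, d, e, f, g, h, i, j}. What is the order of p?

The disjoint cycles have lengths 4, 2, 2, 1, 1.
The order of p is the least common multiple of its cycle lengths: lcm(4, 2, 2) = 4.

4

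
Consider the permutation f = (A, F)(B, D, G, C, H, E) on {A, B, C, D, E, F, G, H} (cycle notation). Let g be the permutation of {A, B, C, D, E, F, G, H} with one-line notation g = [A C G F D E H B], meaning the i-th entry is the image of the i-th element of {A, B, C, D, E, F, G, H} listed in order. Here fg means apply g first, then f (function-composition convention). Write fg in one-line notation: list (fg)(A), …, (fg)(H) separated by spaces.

Chase each element through g then f: A → A → F; B → C → H; C → G → C; D → F → A; E → D → G; F → E → B; G → H → E; H → B → D.
Collecting the images, fg = [F H C A G B E D].

F H C A G B E D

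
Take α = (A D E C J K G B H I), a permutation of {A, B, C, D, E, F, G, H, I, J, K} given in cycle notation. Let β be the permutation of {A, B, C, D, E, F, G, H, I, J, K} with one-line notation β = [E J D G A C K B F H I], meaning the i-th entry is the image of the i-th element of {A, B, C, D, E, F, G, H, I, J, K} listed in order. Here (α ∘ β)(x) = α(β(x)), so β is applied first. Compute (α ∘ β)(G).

β(G) = K, then α(K) = G; composing gives (α ∘ β)(G) = G.

G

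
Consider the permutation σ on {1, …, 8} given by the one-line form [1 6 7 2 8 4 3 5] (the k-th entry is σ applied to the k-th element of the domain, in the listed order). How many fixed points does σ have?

The fixed points (elements with σ(x) = x) are {1}, so there is 1.

1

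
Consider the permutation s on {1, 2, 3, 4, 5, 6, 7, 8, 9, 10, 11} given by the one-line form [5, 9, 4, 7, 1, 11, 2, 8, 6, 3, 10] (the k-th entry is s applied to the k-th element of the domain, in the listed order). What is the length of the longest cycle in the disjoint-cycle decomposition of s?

8

Decomposing into disjoint cycles gives (1 5)(2 9 6 11 10 3 4 7); the longest has length 8.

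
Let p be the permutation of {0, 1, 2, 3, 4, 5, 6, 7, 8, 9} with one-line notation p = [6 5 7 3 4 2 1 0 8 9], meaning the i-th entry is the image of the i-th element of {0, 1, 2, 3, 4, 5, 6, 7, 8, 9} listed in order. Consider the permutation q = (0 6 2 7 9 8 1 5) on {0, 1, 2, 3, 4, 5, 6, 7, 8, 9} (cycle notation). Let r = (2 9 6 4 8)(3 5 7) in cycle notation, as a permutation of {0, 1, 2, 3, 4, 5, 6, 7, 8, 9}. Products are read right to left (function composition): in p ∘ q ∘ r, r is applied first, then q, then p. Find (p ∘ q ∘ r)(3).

Apply the permutations in order: r(3) = 5, then q(5) = 0, then p(0) = 6. So (p ∘ q ∘ r)(3) = 6.

6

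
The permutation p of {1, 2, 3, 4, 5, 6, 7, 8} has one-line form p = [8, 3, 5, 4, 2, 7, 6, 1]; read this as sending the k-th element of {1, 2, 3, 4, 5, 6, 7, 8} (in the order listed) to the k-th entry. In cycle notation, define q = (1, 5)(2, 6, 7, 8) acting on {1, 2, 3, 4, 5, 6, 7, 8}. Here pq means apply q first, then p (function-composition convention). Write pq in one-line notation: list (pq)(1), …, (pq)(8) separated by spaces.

(pq)(x) = p(q(x)). Computing each image: p(q(1)) = p(5) = 2, p(q(2)) = p(6) = 7, p(q(3)) = p(3) = 5, p(q(4)) = p(4) = 4, p(q(5)) = p(1) = 8, p(q(6)) = p(7) = 6, p(q(7)) = p(8) = 1, p(q(8)) = p(2) = 3.
Hence pq = [2 7 5 4 8 6 1 3].

2 7 5 4 8 6 1 3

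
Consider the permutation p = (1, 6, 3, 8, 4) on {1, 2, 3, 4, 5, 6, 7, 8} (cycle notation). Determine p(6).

3

In the cycle (1, 6, 3, 8, 4), 6 is followed by 3, so p(6) = 3.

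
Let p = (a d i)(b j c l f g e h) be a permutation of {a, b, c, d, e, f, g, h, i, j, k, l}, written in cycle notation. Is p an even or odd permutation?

The cycle lengths are 8, 3, 1.
A cycle is odd iff its length is even; p has 1 even-length cycle, so sgn(p) = (−1)^1 and p is odd.

odd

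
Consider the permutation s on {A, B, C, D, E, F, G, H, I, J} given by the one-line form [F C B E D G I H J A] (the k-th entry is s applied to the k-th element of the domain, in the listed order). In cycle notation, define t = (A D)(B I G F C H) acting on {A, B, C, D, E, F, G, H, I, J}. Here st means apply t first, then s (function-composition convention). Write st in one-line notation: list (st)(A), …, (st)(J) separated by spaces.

Chase each element through t then s: A → D → E; B → I → J; C → H → H; D → A → F; E → E → D; F → C → B; G → F → G; H → B → C; I → G → I; J → J → A.
Collecting the images, st = [E J H F D B G C I A].

E J H F D B G C I A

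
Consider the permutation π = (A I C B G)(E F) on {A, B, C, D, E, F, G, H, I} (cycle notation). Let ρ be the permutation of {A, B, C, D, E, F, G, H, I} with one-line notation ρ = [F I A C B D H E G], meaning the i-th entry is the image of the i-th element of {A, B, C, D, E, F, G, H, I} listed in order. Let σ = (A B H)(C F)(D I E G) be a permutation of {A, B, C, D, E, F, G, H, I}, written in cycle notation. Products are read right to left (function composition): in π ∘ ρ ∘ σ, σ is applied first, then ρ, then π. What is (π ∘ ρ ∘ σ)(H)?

E

(π ∘ ρ ∘ σ)(H) = π(ρ(σ(H))). σ(H) = A, then ρ(A) = F, then π(F) = E, so the result is E.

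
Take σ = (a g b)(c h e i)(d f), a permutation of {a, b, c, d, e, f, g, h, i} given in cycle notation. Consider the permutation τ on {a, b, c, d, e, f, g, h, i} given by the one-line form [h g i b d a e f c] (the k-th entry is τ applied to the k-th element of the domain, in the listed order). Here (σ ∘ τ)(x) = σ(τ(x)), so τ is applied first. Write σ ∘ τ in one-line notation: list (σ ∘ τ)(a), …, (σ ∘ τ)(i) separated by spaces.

e b c a f g i d h

(σ ∘ τ)(x) = σ(τ(x)). Computing each image: σ(τ(a)) = σ(h) = e, σ(τ(b)) = σ(g) = b, σ(τ(c)) = σ(i) = c, σ(τ(d)) = σ(b) = a, σ(τ(e)) = σ(d) = f, σ(τ(f)) = σ(a) = g, σ(τ(g)) = σ(e) = i, σ(τ(h)) = σ(f) = d, σ(τ(i)) = σ(c) = h.
Hence σ ∘ τ = [e b c a f g i d h].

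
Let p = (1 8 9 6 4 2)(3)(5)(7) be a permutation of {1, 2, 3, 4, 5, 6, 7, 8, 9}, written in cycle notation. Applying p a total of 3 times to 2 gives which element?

9

2 lies in the 6-cycle (1 8 9 6 4 2).
Stepping 3 places around the cycle: 2 → 1 → 8 → 9.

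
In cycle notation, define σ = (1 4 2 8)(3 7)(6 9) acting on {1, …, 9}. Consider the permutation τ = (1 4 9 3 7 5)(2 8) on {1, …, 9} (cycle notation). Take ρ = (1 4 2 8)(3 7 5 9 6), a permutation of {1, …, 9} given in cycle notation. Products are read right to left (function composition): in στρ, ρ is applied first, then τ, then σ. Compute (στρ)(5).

Chase 5: ρ(5) = 9; τ(9) = 3; σ(3) = 7. Hence (στρ)(5) = 7.

7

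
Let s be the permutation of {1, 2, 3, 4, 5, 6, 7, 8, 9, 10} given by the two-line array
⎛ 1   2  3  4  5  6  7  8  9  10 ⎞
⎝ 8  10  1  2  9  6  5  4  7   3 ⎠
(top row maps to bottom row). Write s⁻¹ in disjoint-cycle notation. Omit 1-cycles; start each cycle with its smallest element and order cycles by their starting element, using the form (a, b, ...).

The cycle decomposition of s is (1, 8, 4, 2, 10, 3)(5, 9, 7).
Reversing each cycle (and rotating so the smallest element leads) gives s⁻¹ = (1, 3, 10, 2, 4, 8)(5, 7, 9).

(1, 3, 10, 2, 4, 8)(5, 7, 9)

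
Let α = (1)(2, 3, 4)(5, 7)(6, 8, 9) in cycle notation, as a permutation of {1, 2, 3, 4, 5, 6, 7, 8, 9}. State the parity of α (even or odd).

odd

The cycle lengths are 3, 3, 2, 1.
A cycle is odd iff its length is even; α has 1 even-length cycle, so sgn(α) = (−1)^1 and α is odd.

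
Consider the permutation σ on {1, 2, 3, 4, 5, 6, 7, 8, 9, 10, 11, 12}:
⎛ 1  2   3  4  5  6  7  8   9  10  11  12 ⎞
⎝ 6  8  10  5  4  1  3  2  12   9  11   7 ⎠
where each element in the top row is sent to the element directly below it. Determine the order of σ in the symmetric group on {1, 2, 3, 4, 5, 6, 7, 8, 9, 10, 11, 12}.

10

Decomposing into disjoint cycles gives cycle lengths 5, 2, 2, 2, 1.
The order of σ is the least common multiple of its cycle lengths: lcm(5, 2, 2, 2) = 10.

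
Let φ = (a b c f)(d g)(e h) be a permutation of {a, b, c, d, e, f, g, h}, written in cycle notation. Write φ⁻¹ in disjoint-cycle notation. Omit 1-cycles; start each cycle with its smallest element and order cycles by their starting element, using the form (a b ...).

(a f c b)(d g)(e h)

If φ sends a → b within a cycle, φ⁻¹ sends b → a; equivalently, reverse each cycle.
Reversing each cycle of φ and rotating so the smallest element leads gives (a f c b)(d g)(e h).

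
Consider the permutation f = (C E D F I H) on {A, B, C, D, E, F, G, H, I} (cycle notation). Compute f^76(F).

F lies in the 6-cycle (C E D F I H).
Since the cycle has length 6, f^76 acts on it the same as f^4 (76 mod 6 = 4).
Advancing 4 steps from F: F → I → H → C → E.

E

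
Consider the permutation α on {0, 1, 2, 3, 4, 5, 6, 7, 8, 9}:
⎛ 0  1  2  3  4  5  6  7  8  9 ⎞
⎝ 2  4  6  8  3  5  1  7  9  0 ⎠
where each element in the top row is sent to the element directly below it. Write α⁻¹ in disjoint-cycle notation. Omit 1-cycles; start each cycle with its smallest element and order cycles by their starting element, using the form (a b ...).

(0 9 8 3 4 1 6 2)

The cycle decomposition of α is (0 2 6 1 4 3 8 9).
Reversing each cycle (and rotating so the smallest element leads) gives α⁻¹ = (0 9 8 3 4 1 6 2).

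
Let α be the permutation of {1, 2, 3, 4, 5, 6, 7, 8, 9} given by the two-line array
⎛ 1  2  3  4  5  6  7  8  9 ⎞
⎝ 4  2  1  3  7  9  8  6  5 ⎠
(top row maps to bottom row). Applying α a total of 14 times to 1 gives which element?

Tracing 1 → 4 → … returns to 1 after 3 steps, so 1 lies in a 3-cycle (1, 4, 3).
On a 3-cycle, α^3 is the identity, so α^14 = α^2 there (14 ≡ 2 mod 3).
Advancing 2 steps from 1: 1 → 4 → 3.

3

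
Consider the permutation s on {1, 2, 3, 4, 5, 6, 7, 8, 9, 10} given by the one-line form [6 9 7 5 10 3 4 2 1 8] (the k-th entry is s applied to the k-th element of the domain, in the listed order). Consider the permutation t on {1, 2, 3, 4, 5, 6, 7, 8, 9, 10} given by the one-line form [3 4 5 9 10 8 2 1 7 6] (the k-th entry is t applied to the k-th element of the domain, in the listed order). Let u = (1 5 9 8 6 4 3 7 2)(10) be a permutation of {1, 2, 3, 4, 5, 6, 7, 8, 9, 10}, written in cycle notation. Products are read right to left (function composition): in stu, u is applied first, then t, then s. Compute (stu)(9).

6

Chase 9: u(9) = 8; t(8) = 1; s(1) = 6. Hence (stu)(9) = 6.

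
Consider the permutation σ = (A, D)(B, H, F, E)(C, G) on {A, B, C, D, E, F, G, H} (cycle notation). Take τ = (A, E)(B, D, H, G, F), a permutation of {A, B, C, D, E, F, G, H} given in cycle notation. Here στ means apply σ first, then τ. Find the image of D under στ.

E

First apply σ: σ(D) = A, then τ(A) = E. Thus (στ)(D) = E.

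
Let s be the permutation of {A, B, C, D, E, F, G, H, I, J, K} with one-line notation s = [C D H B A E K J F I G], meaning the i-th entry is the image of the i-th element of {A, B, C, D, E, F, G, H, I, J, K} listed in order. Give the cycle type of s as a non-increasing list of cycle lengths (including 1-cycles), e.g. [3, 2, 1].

The disjoint cycles are (A, C, H, J, I, F, E)(B, D)(G, K), with lengths 7, 2, 2 in non-increasing order.

[7, 2, 2]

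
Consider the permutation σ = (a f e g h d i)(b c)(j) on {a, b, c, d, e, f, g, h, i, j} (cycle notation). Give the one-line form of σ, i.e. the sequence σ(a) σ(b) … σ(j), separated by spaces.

Image by image: a→f, b→c, c→b, d→i, e→g, f→e, g→h, h→d, i→a, j→j.
So the one-line form is f c b i g e h d a j.

f c b i g e h d a j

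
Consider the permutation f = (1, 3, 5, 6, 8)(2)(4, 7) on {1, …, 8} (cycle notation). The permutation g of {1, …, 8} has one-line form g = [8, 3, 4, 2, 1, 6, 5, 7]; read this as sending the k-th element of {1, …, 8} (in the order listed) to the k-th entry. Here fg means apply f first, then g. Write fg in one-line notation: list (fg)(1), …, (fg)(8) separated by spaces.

For each element, apply f then g: 1 → 3 → 4; 2 → 2 → 3; 3 → 5 → 1; 4 → 7 → 5; 5 → 6 → 6; 6 → 8 → 7; 7 → 4 → 2; 8 → 1 → 8.
So fg in one-line form is 4 3 1 5 6 7 2 8.

4 3 1 5 6 7 2 8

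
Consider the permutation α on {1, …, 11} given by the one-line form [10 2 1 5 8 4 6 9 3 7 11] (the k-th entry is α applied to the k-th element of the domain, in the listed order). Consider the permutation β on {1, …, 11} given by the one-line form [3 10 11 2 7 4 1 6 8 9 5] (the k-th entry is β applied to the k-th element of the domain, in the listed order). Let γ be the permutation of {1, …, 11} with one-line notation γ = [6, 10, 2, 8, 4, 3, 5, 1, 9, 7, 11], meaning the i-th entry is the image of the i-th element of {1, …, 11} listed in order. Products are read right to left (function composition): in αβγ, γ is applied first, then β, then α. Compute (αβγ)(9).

9

Chase 9: γ(9) = 9; β(9) = 8; α(8) = 9. Hence (αβγ)(9) = 9.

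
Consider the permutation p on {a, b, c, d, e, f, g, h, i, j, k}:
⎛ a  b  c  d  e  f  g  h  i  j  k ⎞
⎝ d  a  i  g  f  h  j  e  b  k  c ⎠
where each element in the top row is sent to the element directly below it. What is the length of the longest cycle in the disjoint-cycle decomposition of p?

8

Decomposing into disjoint cycles gives (a d g j k c i b)(e f h); the longest has length 8.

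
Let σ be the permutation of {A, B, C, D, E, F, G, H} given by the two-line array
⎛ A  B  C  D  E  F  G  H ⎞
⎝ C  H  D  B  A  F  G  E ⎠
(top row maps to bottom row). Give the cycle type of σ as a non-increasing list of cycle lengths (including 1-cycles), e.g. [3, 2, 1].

[6, 1, 1]

The disjoint cycles are (A, C, D, B, H, E)(F)(G), with lengths 6, 1, 1 in non-increasing order.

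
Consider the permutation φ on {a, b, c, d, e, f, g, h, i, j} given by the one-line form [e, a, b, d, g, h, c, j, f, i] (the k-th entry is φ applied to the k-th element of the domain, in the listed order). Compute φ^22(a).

g

Tracing a → e → … returns to a after 5 steps, so a lies in a 5-cycle (a, e, g, c, b).
Since the cycle has length 5, φ^22 acts on it the same as φ^2 (22 mod 5 = 2).
Advancing 2 steps from a: a → e → g.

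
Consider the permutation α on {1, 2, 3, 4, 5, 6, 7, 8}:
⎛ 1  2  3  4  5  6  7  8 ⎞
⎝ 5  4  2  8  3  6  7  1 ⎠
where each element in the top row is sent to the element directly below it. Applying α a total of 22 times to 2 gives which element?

5

Tracing 2 → 4 → … returns to 2 after 6 steps, so 2 lies in a 6-cycle (1, 5, 3, 2, 4, 8).
Since the cycle has length 6, α^22 acts on it the same as α^4 (22 mod 6 = 4).
Stepping 4 places around the cycle: 2 → 4 → 8 → 1 → 5.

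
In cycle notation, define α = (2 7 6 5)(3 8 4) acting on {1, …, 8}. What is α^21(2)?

2 lies in the 4-cycle (2 7 6 5).
Powers repeat with period 4 on this cycle, and 21 mod 4 = 1, so α^21(2) = α^1(2).
Stepping 1 place around the cycle: 2 → 7.

7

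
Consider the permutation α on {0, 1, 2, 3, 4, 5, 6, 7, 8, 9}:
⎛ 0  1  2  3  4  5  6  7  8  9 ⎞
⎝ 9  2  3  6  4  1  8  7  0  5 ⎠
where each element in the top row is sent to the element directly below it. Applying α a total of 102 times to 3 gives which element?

Tracing 3 → 6 → … returns to 3 after 8 steps, so 3 lies in an 8-cycle (0, 9, 5, 1, 2, 3, 6, 8).
Powers repeat with period 8 on this cycle, and 102 mod 8 = 6, so α^102(3) = α^6(3).
Advancing 6 steps from 3: 3 → 6 → 8 → 0 → 9 → 5 → 1.

1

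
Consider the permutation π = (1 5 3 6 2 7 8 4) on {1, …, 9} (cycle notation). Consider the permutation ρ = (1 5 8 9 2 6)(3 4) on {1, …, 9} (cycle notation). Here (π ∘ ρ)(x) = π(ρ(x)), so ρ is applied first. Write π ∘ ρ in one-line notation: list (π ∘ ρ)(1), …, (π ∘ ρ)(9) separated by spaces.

3 2 1 6 4 5 8 9 7

For each element, apply ρ then π: 1 → 5 → 3; 2 → 6 → 2; 3 → 4 → 1; 4 → 3 → 6; 5 → 8 → 4; 6 → 1 → 5; 7 → 7 → 8; 8 → 9 → 9; 9 → 2 → 7.
So π ∘ ρ in one-line form is 3 2 1 6 4 5 8 9 7.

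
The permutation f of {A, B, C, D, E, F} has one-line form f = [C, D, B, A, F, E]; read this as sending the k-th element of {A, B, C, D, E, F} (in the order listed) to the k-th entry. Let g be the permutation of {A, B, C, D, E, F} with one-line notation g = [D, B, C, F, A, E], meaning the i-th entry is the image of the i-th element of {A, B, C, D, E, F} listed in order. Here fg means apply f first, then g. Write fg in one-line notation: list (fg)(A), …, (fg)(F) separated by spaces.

C F B D E A

(fg)(x) = g(f(x)). Computing each image: g(f(A)) = g(C) = C, g(f(B)) = g(D) = F, g(f(C)) = g(B) = B, g(f(D)) = g(A) = D, g(f(E)) = g(F) = E, g(f(F)) = g(E) = A.
Hence fg = [C F B D E A].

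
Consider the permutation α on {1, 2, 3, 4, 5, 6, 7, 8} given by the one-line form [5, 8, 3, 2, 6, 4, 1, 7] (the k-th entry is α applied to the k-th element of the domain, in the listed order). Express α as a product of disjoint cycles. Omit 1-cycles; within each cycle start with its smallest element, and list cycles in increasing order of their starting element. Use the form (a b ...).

(1 5 6 4 2 8 7)

Iterating α from 1 gives 1 → 5 → 6 → 4 → 2 → 8 → 7 → 1; that is the 7-cycle (1 5 6 4 2 8 7).
Repeating from the next unused element and collecting all non-trivial cycles gives (1 5 6 4 2 8 7).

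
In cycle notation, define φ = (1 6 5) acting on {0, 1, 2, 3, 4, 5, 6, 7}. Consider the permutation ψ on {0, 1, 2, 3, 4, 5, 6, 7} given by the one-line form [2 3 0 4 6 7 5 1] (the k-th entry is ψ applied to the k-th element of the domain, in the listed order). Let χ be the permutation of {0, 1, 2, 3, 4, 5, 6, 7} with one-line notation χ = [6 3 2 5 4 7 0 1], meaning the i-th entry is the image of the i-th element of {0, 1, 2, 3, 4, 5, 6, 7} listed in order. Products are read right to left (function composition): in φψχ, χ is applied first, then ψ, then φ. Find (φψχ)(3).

7

(φψχ)(3) = φ(ψ(χ(3))). χ(3) = 5, then ψ(5) = 7, then φ(7) = 7, so the result is 7.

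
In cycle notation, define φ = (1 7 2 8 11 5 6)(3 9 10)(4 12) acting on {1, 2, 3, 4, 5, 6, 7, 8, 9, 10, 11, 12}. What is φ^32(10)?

9

10 lies in the 3-cycle (3 9 10).
On a 3-cycle, φ^3 is the identity, so φ^32 = φ^2 there (32 ≡ 2 mod 3).
Advancing 2 steps from 10: 10 → 3 → 9.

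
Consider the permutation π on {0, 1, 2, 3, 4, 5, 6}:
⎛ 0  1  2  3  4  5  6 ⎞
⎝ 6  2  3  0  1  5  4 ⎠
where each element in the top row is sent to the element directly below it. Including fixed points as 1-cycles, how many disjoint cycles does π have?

The cycle decomposition is (0, 6, 4, 1, 2, 3)(5), which has 2 cycles (counting 1-cycles).

2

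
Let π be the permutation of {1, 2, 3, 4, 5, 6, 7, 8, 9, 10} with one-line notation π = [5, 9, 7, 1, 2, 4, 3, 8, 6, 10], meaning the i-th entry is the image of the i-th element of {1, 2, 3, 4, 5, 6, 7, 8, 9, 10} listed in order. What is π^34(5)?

4

Tracing 5 → 2 → … returns to 5 after 6 steps, so 5 lies in a 6-cycle (1, 5, 2, 9, 6, 4).
On a 6-cycle, π^6 is the identity, so π^34 = π^4 there (34 ≡ 4 mod 6).
Stepping 4 places around the cycle: 5 → 2 → 9 → 6 → 4.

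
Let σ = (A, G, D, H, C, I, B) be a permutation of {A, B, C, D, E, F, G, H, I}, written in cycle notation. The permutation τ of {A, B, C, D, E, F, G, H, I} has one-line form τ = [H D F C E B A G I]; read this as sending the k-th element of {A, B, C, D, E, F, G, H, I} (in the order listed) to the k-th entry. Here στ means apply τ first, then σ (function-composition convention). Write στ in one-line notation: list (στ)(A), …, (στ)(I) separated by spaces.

For each element, apply τ then σ: A → H → C; B → D → H; C → F → F; D → C → I; E → E → E; F → B → A; G → A → G; H → G → D; I → I → B.
So στ in one-line form is C H F I E A G D B.

C H F I E A G D B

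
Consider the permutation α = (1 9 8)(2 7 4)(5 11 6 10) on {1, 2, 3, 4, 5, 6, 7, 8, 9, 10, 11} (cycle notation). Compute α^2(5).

5 lies in the 4-cycle (5 11 6 10).
Stepping 2 places around the cycle: 5 → 11 → 6.

6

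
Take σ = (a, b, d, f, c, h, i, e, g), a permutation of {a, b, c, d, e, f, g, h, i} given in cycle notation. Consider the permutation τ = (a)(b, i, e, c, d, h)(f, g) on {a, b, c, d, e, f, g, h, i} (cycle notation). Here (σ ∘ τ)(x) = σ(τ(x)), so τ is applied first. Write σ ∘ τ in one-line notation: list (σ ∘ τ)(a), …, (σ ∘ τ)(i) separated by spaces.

(σ ∘ τ)(x) = σ(τ(x)). Computing each image: σ(τ(a)) = σ(a) = b, σ(τ(b)) = σ(i) = e, σ(τ(c)) = σ(d) = f, σ(τ(d)) = σ(h) = i, σ(τ(e)) = σ(c) = h, σ(τ(f)) = σ(g) = a, σ(τ(g)) = σ(f) = c, σ(τ(h)) = σ(b) = d, σ(τ(i)) = σ(e) = g.
Hence σ ∘ τ = [b e f i h a c d g].

b e f i h a c d g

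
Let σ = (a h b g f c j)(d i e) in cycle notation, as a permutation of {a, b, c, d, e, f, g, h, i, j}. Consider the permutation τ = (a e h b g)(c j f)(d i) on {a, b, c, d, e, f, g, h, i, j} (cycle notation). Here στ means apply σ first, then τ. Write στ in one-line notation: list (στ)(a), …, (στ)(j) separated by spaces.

b a f d i j c g h e

(στ)(x) = τ(σ(x)). Computing each image: τ(σ(a)) = τ(h) = b, τ(σ(b)) = τ(g) = a, τ(σ(c)) = τ(j) = f, τ(σ(d)) = τ(i) = d, τ(σ(e)) = τ(d) = i, τ(σ(f)) = τ(c) = j, τ(σ(g)) = τ(f) = c, τ(σ(h)) = τ(b) = g, τ(σ(i)) = τ(e) = h, τ(σ(j)) = τ(a) = e.
Hence στ = [b a f d i j c g h e].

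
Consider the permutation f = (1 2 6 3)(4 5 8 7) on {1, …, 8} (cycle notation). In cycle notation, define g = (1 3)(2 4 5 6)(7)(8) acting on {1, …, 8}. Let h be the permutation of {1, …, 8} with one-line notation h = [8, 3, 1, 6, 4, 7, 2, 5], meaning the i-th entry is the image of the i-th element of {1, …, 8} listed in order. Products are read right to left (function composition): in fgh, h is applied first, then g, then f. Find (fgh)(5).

Chase 5: h(5) = 4; g(4) = 5; f(5) = 8. Hence (fgh)(5) = 8.

8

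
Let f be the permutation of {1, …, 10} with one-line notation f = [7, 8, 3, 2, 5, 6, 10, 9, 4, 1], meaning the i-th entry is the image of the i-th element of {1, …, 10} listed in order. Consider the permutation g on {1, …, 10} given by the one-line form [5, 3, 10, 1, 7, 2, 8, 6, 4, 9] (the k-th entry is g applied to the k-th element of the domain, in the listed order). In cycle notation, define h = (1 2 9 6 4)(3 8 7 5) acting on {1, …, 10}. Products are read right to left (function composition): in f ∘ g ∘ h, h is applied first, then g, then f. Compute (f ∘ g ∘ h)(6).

Chase 6: h(6) = 4; g(4) = 1; f(1) = 7. Hence (f ∘ g ∘ h)(6) = 7.

7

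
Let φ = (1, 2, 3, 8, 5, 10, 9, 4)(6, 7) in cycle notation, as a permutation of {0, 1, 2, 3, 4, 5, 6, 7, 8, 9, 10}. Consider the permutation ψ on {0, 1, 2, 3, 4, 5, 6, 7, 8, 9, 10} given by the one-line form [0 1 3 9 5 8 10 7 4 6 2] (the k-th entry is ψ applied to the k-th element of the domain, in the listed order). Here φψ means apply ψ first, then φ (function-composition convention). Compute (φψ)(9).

ψ(9) = 6, then φ(6) = 7; composing gives (φψ)(9) = 7.

7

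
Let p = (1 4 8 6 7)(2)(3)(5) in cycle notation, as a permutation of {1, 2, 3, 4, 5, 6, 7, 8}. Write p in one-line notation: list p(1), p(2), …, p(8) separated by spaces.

Each element maps to the next entry in its cycle (wrapping to the front): 1↦4, 2↦2, 3↦3, 4↦8, 5↦5, 6↦7, 7↦1, 8↦6.
So the one-line form is 4 2 3 8 5 7 1 6.

4 2 3 8 5 7 1 6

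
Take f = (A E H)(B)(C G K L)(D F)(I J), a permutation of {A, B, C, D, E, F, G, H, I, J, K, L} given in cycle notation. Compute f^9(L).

C

L lies in the 4-cycle (C G K L).
Since the cycle has length 4, f^9 acts on it the same as f^1 (9 mod 4 = 1).
Stepping 1 place around the cycle: L → C.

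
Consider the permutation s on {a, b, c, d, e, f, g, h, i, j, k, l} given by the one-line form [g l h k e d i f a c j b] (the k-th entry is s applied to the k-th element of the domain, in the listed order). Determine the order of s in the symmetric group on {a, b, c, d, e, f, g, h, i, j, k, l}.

The disjoint-cycle form of s has cycle lengths 6, 3, 2, 1.
The order is lcm(6, 3, 2) = 6.

6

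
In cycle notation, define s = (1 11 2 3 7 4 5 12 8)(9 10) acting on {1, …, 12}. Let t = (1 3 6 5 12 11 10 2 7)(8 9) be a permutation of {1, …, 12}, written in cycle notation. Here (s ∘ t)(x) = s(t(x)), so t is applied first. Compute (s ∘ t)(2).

First apply t: t(2) = 7, then s(7) = 4. Thus (s ∘ t)(2) = 4.

4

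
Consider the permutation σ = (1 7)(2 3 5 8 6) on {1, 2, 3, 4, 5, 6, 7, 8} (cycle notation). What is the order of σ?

10

The cycle type of σ is (5, 2, 1).
The order of σ is the least common multiple of its cycle lengths: lcm(5, 2) = 10.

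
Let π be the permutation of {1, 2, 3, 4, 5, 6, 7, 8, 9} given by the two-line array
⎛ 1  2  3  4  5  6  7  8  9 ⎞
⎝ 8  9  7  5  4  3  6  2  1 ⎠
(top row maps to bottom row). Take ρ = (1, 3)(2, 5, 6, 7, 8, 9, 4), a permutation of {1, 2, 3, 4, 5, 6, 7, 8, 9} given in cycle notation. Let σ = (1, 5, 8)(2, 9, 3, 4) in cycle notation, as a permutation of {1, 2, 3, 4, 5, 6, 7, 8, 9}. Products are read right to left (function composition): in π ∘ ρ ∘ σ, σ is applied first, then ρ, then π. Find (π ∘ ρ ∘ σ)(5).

1

Chase 5: σ(5) = 8; ρ(8) = 9; π(9) = 1. Hence (π ∘ ρ ∘ σ)(5) = 1.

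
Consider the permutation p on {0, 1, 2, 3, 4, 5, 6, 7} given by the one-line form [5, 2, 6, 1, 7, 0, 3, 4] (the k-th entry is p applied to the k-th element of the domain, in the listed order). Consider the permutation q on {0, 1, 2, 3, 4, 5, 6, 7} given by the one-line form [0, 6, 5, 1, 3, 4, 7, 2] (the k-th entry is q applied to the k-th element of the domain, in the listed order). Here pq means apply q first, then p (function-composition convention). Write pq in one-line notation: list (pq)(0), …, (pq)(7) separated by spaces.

Chase each element through q then p: 0 → 0 → 5; 1 → 6 → 3; 2 → 5 → 0; 3 → 1 → 2; 4 → 3 → 1; 5 → 4 → 7; 6 → 7 → 4; 7 → 2 → 6.
So pq in one-line form is 5 3 0 2 1 7 4 6.

5 3 0 2 1 7 4 6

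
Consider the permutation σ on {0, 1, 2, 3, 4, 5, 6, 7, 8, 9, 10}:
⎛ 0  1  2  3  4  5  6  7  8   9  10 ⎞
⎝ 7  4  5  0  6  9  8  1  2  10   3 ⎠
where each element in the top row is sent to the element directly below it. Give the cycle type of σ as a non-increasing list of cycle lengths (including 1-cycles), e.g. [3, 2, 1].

The disjoint cycles are (0, 7, 1, 4, 6, 8, 2, 5, 9, 10, 3), with lengths 11 in non-increasing order.

[11]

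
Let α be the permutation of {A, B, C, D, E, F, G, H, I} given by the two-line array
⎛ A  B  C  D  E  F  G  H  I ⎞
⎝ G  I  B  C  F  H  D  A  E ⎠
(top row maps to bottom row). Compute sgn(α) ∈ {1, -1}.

1

In disjoint-cycle form the cycle lengths are 9.
A cycle is odd iff its length is even; α has 0 even-length cycles, so sgn(α) = (−1)^0 and α is even.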